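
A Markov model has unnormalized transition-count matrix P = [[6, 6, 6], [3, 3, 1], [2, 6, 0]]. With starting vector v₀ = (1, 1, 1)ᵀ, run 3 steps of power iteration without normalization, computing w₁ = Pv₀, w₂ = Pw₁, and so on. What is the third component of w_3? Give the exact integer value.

894

w1 = Pv₀ = (6·1 + 6·1 + 6·1; 3·1 + 3·1 + 1·1; 2·1 + 6·1 + 0·1) = (18, 7, 8)
w2 = Pw1 = (6·18 + 6·7 + 6·8; 3·18 + 3·7 + 1·8; 2·18 + 6·7 + 0·8) = (198, 83, 78)
w3 = Pw2 = (2154, 921, 894)
The requested component of w3 is 894.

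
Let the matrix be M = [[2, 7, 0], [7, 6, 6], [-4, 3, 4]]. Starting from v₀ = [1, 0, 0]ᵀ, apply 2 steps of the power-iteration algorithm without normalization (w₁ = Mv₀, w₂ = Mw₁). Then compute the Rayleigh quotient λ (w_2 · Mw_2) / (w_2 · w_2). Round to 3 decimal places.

λ ≈ 9.192

w1 = Mv₀ = (2·1 + 7·0 + 0·0; 7·1 + 6·0 + 6·0; (-4)·1 + 3·0 + 4·0) = (2, 7, -4)
w2 = Mw1 = (2·2 + 7·7 + 0·(-4); 7·2 + 6·7 + 6·(-4); (-4)·2 + 3·7 + 4·(-4)) = (53, 32, -3)
Mw2 = (330, 545, -128)
w2·Mw2 = 53·330 + 32·545 + (-3)·(-128) = 35314; w2·w2 = 53·53 + 32·32 + (-3)·(-3) = 3842
λ ≈ 35314/3842 = 9.192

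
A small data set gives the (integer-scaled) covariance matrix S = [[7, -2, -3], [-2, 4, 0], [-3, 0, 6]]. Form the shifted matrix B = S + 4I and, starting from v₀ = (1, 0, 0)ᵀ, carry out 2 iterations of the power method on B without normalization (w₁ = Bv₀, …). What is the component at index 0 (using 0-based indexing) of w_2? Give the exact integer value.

B = S + 4I has rows (11, -2, -3); (-2, 8, 0); (-3, 0, 10)
w1 = Bv₀ = (11·1 + (-2)·0 + (-3)·0; (-2)·1 + 8·0 + 0·0; (-3)·1 + 0·0 + 10·0) = (11, -2, -3)
w2 = Bw1 = (11·11 + (-2)·(-2) + (-3)·(-3); (-2)·11 + 8·(-2) + 0·(-3); (-3)·11 + 0·(-2) + 10·(-3)) = (134, -38, -63)
Requested component of w2: 134

134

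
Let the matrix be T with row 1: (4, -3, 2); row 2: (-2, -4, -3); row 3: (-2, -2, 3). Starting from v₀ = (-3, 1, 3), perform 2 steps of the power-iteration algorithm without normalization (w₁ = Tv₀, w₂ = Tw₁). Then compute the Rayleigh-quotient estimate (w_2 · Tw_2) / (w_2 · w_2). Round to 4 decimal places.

w1 = Tv₀ = (4·(-3) + (-3)·1 + 2·3; (-2)·(-3) + (-4)·1 + (-3)·3; (-2)·(-3) + (-2)·1 + 3·3) = (-9, -7, 13)
w2 = Tw1 = (4·(-9) + (-3)·(-7) + 2·13; (-2)·(-9) + (-4)·(-7) + (-3)·13; (-2)·(-9) + (-2)·(-7) + 3·13) = (11, 7, 71)
Tw2 = (165, -263, 177)
w2·Tw2 = 11·165 + 7·(-263) + 71·177 = 12541; w2·w2 = 11·11 + 7·7 + 71·71 = 5211
λ ≈ 12541/5211 = 2.4066

λ ≈ 2.4066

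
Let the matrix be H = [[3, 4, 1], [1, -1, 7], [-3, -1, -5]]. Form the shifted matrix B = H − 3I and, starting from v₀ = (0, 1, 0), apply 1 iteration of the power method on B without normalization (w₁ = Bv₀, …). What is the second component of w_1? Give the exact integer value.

B = H − 3I has rows (0, 4, 1); (1, -4, 7); (-3, -1, -8)
w1 = Bv₀ = (0·0 + 4·1 + 1·0; 1·0 + (-4)·1 + 7·0; (-3)·0 + (-1)·1 + (-8)·0) = (4, -4, -1)
Requested component of w1: -4

-4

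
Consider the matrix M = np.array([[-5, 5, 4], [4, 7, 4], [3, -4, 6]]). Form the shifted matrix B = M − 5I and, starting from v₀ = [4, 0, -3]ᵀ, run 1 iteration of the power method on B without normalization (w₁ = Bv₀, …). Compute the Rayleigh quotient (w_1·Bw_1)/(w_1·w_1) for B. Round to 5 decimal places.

B = M − 5I has rows (-10, 5, 4); (4, 2, 4); (3, -4, 1)
w1 = Bv₀ = ((-10)·4 + 5·0 + 4·(-3); 4·4 + 2·0 + 4·(-3); 3·4 + (-4)·0 + 1·(-3)) = (-52, 4, 9)
Bw1 = (576, -164, -163)
w1·Bw1 = -32075; w1·w1 = 2801; μ ≈ -32075/2801 = -11.45127

μ ≈ -11.45127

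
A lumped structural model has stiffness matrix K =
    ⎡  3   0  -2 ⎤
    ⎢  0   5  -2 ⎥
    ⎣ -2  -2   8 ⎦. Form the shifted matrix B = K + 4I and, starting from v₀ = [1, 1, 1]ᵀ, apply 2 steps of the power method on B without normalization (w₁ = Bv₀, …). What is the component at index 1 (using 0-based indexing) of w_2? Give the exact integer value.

B = K + 4I has rows (7, 0, -2); (0, 9, -2); (-2, -2, 12)
w1 = Bv₀ = (5, 7, 8)
w2 = Bw1 = (19, 47, 72)
Requested component of w2: 47

47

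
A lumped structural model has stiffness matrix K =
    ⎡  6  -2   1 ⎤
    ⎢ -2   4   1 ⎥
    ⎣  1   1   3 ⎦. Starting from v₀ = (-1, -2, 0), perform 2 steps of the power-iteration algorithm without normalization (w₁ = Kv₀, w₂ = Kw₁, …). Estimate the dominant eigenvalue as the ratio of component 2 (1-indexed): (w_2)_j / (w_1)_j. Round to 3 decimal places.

w1 = Kv₀ = (6·(-1) + (-2)·(-2) + 1·0; (-2)·(-1) + 4·(-2) + 1·0; 1·(-1) + 1·(-2) + 3·0) = (-2, -6, -3)
w2 = Kw1 = (6·(-2) + (-2)·(-6) + 1·(-3); (-2)·(-2) + 4·(-6) + 1·(-3); 1·(-2) + 1·(-6) + 3·(-3)) = (-3, -23, -17)
Ratio at component: -23 / -6 = 3.833

3.833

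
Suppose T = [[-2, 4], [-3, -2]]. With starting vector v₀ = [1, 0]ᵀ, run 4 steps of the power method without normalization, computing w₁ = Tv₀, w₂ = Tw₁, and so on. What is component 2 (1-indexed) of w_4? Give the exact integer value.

w1 = Tv₀ = ((-2)·1 + 4·0; (-3)·1 + (-2)·0) = (-2, -3)
w2 = Tw1 = ((-2)·(-2) + 4·(-3); (-3)·(-2) + (-2)·(-3)) = (-8, 12)
w3 = Tw2 = (64, 0)
w4 = Tw3 = (-128, -192)
The requested component of w4 is -192.

-192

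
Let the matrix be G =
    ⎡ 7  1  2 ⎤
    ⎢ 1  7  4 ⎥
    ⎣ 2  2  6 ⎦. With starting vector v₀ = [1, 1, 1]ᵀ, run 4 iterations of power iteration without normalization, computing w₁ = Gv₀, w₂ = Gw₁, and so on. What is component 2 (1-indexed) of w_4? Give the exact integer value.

15632

w1 = Gv₀ = (7·1 + 1·1 + 2·1; 1·1 + 7·1 + 4·1; 2·1 + 2·1 + 6·1) = (10, 12, 10)
w2 = Gw1 = (7·10 + 1·12 + 2·10; 1·10 + 7·12 + 4·10; 2·10 + 2·12 + 6·10) = (102, 134, 104)
w3 = Gw2 = (1056, 1456, 1096)
w4 = Gw3 = (11040, 15632, 11600)
The requested component of w4 is 15632.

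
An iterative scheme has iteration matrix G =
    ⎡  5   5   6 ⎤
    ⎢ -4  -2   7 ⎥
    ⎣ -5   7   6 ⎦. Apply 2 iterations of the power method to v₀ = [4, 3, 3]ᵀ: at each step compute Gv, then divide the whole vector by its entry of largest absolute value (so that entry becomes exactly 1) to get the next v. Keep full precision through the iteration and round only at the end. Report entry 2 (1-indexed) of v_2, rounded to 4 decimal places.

-0.2059

Gv0 = (53.00000, -1.00000, 19.00000); divide by 53.00000 → v1 = (1.00000, -0.01887, 0.35849)
Gv1 = (7.05660, -1.45283, -2.98113); divide by 7.05660 → v2 = (1.00000, -0.20588, -0.42246)
Requested entry of v2: -77/374 = -0.2059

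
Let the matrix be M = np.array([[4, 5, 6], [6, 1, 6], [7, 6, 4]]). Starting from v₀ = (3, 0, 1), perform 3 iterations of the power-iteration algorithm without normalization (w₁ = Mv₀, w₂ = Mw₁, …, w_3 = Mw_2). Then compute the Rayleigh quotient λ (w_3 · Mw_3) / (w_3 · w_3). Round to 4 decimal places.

w1 = Mv₀ = (4·3 + 5·0 + 6·1; 6·3 + 1·0 + 6·1; 7·3 + 6·0 + 4·1) = (18, 24, 25)
w2 = Mw1 = (4·18 + 5·24 + 6·25; 6·18 + 1·24 + 6·25; 7·18 + 6·24 + 4·25) = (342, 282, 370)
w3 = Mw2 = (4998, 4554, 5566)
Mw3 = (76158, 67938, 84574)
w3·Mw3 = 4998·76158 + 4554·67938 + 5566·84574 = 1160766220; w3·w3 = 4998·4998 + 4554·4554 + 5566·5566 = 76699276
λ ≈ 1160766220/76699276 = 15.1340

λ ≈ 15.1340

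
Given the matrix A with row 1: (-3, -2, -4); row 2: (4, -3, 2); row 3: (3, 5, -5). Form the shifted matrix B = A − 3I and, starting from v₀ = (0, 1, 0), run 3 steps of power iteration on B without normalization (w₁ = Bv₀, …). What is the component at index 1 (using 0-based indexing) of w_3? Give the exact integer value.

-364

B = A − 3I has rows (-6, -2, -4); (4, -6, 2); (3, 5, -8)
w1 = Bv₀ = (-2, -6, 5)
w2 = Bw1 = (4, 38, -76)
w3 = Bw2 = (204, -364, 810)
Requested component of w3: -364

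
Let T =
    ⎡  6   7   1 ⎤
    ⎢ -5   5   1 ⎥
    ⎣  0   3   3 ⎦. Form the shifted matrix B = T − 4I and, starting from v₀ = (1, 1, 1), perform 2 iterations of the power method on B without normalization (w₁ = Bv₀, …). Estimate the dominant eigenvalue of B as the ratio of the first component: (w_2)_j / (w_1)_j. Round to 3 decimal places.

B = T − 4I has rows (2, 7, 1); (-5, 1, 1); (0, 3, -1)
w1 = Bv₀ = (2·1 + 7·1 + 1·1; (-5)·1 + 1·1 + 1·1; 0·1 + 3·1 + (-1)·1) = (10, -3, 2)
w2 = Bw1 = (2·10 + 7·(-3) + 1·2; (-5)·10 + 1·(-3) + 1·2; 0·10 + 3·(-3) + (-1)·2) = (1, -51, -11)
Ratio: 1/10 = 0.100

0.100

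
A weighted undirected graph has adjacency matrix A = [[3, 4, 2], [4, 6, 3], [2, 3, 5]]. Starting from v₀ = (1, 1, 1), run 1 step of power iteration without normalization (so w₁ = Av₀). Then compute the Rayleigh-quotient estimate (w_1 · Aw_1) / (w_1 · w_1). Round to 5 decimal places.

10.95143

w1 = Av₀ = (9, 13, 10)
Aw1 = (99, 144, 107)
w1·Aw1 = 9·99 + 13·144 + 10·107 = 3833; w1·w1 = 9·9 + 13·13 + 10·10 = 350
λ ≈ 3833/350 = 10.95143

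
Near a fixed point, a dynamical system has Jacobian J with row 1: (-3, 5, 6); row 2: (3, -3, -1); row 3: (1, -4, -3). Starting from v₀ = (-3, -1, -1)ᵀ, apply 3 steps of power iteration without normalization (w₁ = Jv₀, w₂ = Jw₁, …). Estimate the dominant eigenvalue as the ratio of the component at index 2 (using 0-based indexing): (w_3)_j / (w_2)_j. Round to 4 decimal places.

w1 = Jv₀ = ((-3)·(-3) + 5·(-1) + 6·(-1); 3·(-3) + (-3)·(-1) + (-1)·(-1); 1·(-3) + (-4)·(-1) + (-3)·(-1)) = (-2, -5, 4)
w2 = Jw1 = ((-3)·(-2) + 5·(-5) + 6·4; 3·(-2) + (-3)·(-5) + (-1)·4; 1·(-2) + (-4)·(-5) + (-3)·4) = (5, 5, 6)
w3 = Jw2 = (46, -6, -33)
Ratio at component: -33 / 6 = -5.5000

-5.5000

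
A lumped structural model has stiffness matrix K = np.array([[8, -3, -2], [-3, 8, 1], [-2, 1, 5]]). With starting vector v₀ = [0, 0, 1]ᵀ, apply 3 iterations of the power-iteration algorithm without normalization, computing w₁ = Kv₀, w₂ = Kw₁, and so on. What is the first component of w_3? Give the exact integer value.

-349

w1 = Kv₀ = (-2, 1, 5)
w2 = Kw1 = (-29, 19, 30)
w3 = Kw2 = (-349, 269, 227)
The requested component of w3 is -349.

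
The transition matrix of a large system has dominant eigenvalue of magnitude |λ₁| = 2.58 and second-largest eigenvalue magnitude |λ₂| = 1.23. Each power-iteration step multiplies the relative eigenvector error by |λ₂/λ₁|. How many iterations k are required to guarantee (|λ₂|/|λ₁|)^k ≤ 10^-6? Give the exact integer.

19

|λ₂/λ₁| = 1.23/2.58 = 0.47674
Need k ≥ ln(10^-6) / ln(0.47674) = -13.8155 / -0.7408 ≈ 18.650
Smallest integer k satisfying the bound: 19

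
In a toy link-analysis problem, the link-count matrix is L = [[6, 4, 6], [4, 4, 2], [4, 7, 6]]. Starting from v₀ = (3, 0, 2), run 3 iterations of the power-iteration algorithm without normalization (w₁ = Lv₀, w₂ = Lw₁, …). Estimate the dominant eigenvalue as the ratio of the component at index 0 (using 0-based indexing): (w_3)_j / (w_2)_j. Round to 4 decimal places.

λ ≈ 14.2062

w1 = Lv₀ = (6·3 + 4·0 + 6·2; 4·3 + 4·0 + 2·2; 4·3 + 7·0 + 6·2) = (30, 16, 24)
w2 = Lw1 = (6·30 + 4·16 + 6·24; 4·30 + 4·16 + 2·24; 4·30 + 7·16 + 6·24) = (388, 232, 376)
w3 = Lw2 = (5512, 3232, 5432)
Ratio at component: 5512 / 388 = 14.2062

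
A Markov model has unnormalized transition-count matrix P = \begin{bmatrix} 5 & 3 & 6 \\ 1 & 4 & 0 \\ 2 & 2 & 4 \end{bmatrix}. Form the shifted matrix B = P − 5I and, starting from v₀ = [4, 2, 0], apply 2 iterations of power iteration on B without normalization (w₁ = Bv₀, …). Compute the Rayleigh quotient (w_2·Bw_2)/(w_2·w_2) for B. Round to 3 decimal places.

B = P − 5I has rows (0, 3, 6); (1, -1, 0); (2, 2, -1)
w1 = Bv₀ = (0·4 + 3·2 + 6·0; 1·4 + (-1)·2 + 0·0; 2·4 + 2·2 + (-1)·0) = (6, 2, 12)
w2 = Bw1 = (0·6 + 3·2 + 6·12; 1·6 + (-1)·2 + 0·12; 2·6 + 2·2 + (-1)·12) = (78, 4, 4)
Bw2 = (36, 74, 160)
w2·Bw2 = 3744; w2·w2 = 6116; μ ≈ 3744/6116 = 0.612

μ ≈ 0.612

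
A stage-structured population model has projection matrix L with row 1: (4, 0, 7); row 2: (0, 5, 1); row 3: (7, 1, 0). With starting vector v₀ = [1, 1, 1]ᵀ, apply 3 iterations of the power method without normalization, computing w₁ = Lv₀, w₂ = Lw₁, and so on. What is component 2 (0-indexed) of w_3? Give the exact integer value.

738

w1 = Lv₀ = (4·1 + 0·1 + 7·1; 0·1 + 5·1 + 1·1; 7·1 + 1·1 + 0·1) = (11, 6, 8)
w2 = Lw1 = (4·11 + 0·6 + 7·8; 0·11 + 5·6 + 1·8; 7·11 + 1·6 + 0·8) = (100, 38, 83)
w3 = Lw2 = (981, 273, 738)
The requested component of w3 is 738.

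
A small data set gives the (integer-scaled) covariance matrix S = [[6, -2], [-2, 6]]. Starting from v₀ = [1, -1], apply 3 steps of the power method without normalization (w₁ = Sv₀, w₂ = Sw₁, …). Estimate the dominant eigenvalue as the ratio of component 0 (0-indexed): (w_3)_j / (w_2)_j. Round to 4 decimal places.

w1 = Sv₀ = (6·1 + (-2)·(-1); (-2)·1 + 6·(-1)) = (8, -8)
w2 = Sw1 = (6·8 + (-2)·(-8); (-2)·8 + 6·(-8)) = (64, -64)
w3 = Sw2 = (512, -512)
Ratio at component: 512 / 64 = 8.0000

8.0000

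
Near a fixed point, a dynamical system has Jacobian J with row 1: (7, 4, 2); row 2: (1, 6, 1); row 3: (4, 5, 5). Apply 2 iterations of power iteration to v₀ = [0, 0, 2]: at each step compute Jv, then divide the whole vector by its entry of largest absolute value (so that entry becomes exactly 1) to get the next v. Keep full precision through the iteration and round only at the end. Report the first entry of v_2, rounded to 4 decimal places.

Jv0 = (4.00000, 2.00000, 10.00000); divide by 10.00000 → v1 = (0.40000, 0.20000, 1.00000)
Jv1 = (5.60000, 2.60000, 7.60000); divide by 7.60000 → v2 = (0.73684, 0.34211, 1.00000)
Requested entry of v2: 56/76 = 0.7368

0.7368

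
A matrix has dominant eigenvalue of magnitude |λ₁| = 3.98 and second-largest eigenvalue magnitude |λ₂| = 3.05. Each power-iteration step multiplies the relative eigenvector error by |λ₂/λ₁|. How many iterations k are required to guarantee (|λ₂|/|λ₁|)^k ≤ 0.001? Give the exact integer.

|λ₂/λ₁| = 3.05/3.98 = 0.76633
Need k ≥ ln(0.001) / ln(0.76633) = -6.9078 / -0.2661 ≈ 25.955
Smallest integer k satisfying the bound: 26

26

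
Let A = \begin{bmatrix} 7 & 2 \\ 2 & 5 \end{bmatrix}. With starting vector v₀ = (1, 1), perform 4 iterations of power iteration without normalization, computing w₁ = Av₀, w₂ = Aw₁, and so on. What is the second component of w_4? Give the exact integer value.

3385

w1 = Av₀ = (9, 7)
w2 = Aw1 = (77, 53)
w3 = Aw2 = (645, 419)
w4 = Aw3 = (5353, 3385)
The requested component of w4 is 3385.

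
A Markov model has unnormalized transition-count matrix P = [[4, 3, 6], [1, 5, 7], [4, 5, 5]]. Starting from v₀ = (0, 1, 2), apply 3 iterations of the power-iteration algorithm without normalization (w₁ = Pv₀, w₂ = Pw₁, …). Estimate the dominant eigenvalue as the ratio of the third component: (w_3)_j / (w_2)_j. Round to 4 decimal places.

13.2739

w1 = Pv₀ = (15, 19, 15)
w2 = Pw1 = (207, 215, 230)
w3 = Pw2 = (2853, 2892, 3053)
Ratio at component: 3053 / 230 = 13.2739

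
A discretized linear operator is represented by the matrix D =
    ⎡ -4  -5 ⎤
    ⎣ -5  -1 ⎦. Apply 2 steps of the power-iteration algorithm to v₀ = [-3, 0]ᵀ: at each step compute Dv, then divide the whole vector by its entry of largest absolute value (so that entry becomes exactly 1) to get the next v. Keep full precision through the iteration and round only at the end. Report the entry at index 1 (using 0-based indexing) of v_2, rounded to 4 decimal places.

0.6098

Dv0 = (12.00000, 15.00000); divide by 15.00000 → v1 = (0.80000, 1.00000)
Dv1 = (-8.20000, -5.00000); divide by -8.20000 → v2 = (1.00000, 0.60976)
Requested entry of v2: -75/-123 = 0.6098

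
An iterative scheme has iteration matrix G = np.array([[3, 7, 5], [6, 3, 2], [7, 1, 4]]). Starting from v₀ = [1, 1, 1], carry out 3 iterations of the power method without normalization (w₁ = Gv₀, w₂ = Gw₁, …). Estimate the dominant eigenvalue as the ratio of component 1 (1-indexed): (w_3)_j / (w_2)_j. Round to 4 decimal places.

w1 = Gv₀ = (3·1 + 7·1 + 5·1; 6·1 + 3·1 + 2·1; 7·1 + 1·1 + 4·1) = (15, 11, 12)
w2 = Gw1 = (3·15 + 7·11 + 5·12; 6·15 + 3·11 + 2·12; 7·15 + 1·11 + 4·12) = (182, 147, 164)
w3 = Gw2 = (2395, 1861, 2077)
Ratio at component: 2395 / 182 = 13.1593

λ ≈ 13.1593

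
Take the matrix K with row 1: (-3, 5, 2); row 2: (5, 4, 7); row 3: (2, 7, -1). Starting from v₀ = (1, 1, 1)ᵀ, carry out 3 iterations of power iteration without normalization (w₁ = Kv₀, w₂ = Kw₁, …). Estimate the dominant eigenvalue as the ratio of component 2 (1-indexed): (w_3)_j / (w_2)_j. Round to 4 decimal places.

12.6000

w1 = Kv₀ = ((-3)·1 + 5·1 + 2·1; 5·1 + 4·1 + 7·1; 2·1 + 7·1 + (-1)·1) = (4, 16, 8)
w2 = Kw1 = ((-3)·4 + 5·16 + 2·8; 5·4 + 4·16 + 7·8; 2·4 + 7·16 + (-1)·8) = (84, 140, 112)
w3 = Kw2 = (672, 1764, 1036)
Ratio at component: 1764 / 140 = 12.6000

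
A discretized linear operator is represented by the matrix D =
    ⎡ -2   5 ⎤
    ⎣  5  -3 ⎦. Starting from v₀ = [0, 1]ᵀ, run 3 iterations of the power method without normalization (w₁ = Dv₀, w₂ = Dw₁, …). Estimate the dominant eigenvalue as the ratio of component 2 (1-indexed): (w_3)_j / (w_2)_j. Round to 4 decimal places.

λ ≈ -6.6765

w1 = Dv₀ = ((-2)·0 + 5·1; 5·0 + (-3)·1) = (5, -3)
w2 = Dw1 = ((-2)·5 + 5·(-3); 5·5 + (-3)·(-3)) = (-25, 34)
w3 = Dw2 = (220, -227)
Ratio at component: -227 / 34 = -6.6765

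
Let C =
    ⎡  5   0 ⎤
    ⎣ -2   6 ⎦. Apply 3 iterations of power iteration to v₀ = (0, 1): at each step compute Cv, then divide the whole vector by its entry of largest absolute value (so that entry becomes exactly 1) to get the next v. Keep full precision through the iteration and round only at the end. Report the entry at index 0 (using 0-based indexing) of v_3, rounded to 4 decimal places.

Cv0 = (0.00000, 6.00000); divide by 6.00000 → v1 = (0.00000, 1.00000)
Cv1 = (0.00000, 6.00000); divide by 6.00000 → v2 = (0.00000, 1.00000)
Cv2 = (0.00000, 6.00000); divide by 6.00000 → v3 = (0.00000, 1.00000)
Requested entry of v3: 0/216 = 0.0000

0.0000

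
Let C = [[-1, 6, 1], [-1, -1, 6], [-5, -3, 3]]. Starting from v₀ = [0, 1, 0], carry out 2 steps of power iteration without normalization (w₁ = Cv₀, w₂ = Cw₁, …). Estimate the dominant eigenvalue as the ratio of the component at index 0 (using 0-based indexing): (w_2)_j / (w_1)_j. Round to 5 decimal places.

λ ≈ -2.50000

w1 = Cv₀ = (6, -1, -3)
w2 = Cw1 = (-15, -23, -36)
Ratio at component: -15 / 6 = -2.50000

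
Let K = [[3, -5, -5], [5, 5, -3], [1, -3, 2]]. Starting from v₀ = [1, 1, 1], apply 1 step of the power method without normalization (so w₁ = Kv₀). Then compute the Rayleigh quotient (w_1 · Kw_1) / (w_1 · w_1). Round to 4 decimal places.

w1 = Kv₀ = (3·1 + (-5)·1 + (-5)·1; 5·1 + 5·1 + (-3)·1; 1·1 + (-3)·1 + 2·1) = (-7, 7, 0)
Kw1 = (-56, 0, -28)
w1·Kw1 = (-7)·(-56) + 7·0 + 0·(-28) = 392; w1·w1 = (-7)·(-7) + 7·7 + 0·0 = 98
λ ≈ 392/98 = 4.0000

λ ≈ 4.0000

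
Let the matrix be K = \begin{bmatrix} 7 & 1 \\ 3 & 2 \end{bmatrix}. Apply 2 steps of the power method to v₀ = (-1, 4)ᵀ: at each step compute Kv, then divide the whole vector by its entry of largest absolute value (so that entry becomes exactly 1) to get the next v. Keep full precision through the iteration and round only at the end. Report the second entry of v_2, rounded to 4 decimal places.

-0.0625

Kv0 = (-3.00000, 5.00000); divide by 5.00000 → v1 = (-0.60000, 1.00000)
Kv1 = (-3.20000, 0.20000); divide by -3.20000 → v2 = (1.00000, -0.06250)
Requested entry of v2: 1/-16 = -0.0625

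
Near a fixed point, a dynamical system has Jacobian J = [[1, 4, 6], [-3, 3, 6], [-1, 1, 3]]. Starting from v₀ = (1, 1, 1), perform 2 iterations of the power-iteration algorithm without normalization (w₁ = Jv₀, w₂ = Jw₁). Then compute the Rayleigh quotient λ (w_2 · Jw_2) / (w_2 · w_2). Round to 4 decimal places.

w1 = Jv₀ = (1·1 + 4·1 + 6·1; (-3)·1 + 3·1 + 6·1; (-1)·1 + 1·1 + 3·1) = (11, 6, 3)
w2 = Jw1 = (1·11 + 4·6 + 6·3; (-3)·11 + 3·6 + 6·3; (-1)·11 + 1·6 + 3·3) = (53, 3, 4)
Jw2 = (89, -126, -38)
w2·Jw2 = 53·89 + 3·(-126) + 4·(-38) = 4187; w2·w2 = 53·53 + 3·3 + 4·4 = 2834
λ ≈ 4187/2834 = 1.4774

λ ≈ 1.4774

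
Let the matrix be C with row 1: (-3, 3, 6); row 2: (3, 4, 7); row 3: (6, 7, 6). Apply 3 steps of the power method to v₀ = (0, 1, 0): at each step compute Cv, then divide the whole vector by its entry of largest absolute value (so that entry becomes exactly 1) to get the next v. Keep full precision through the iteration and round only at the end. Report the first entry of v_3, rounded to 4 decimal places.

Cv0 = (3.00000, 4.00000, 7.00000); divide by 7.00000 → v1 = (0.42857, 0.57143, 1.00000)
Cv1 = (6.42857, 10.57143, 12.57143); divide by 12.57143 → v2 = (0.51136, 0.84091, 1.00000)
Cv2 = (6.98864, 11.89773, 14.95455); divide by 14.95455 → v3 = (0.46733, 0.79559, 1.00000)
Requested entry of v3: 615/1316 = 0.4673

0.4673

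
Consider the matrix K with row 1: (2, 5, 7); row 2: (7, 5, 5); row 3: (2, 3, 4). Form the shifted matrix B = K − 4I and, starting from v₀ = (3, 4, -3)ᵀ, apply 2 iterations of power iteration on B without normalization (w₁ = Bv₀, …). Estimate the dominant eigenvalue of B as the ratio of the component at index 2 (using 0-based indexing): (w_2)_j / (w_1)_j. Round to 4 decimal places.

B = K − 4I has rows (-2, 5, 7); (7, 1, 5); (2, 3, 0)
w1 = Bv₀ = (-7, 10, 18)
w2 = Bw1 = (190, 51, 16)
Ratio: 16/18 = 0.8889

μ ≈ 0.8889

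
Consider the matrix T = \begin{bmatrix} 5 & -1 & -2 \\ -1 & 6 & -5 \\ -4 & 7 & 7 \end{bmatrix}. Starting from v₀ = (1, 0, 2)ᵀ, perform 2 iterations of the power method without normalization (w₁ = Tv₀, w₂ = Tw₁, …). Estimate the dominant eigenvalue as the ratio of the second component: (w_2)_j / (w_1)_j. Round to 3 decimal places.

λ ≈ 10.636

w1 = Tv₀ = (5·1 + (-1)·0 + (-2)·2; (-1)·1 + 6·0 + (-5)·2; (-4)·1 + 7·0 + 7·2) = (1, -11, 10)
w2 = Tw1 = (5·1 + (-1)·(-11) + (-2)·10; (-1)·1 + 6·(-11) + (-5)·10; (-4)·1 + 7·(-11) + 7·10) = (-4, -117, -11)
Ratio at component: -117 / -11 = 10.636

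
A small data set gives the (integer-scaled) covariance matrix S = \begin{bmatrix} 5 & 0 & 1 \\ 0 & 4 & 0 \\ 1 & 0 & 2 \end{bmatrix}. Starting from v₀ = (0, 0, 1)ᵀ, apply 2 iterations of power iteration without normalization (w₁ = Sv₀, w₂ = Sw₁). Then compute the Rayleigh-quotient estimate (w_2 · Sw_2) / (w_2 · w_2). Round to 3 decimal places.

w1 = Sv₀ = (5·0 + 0·0 + 1·1; 0·0 + 4·0 + 0·1; 1·0 + 0·0 + 2·1) = (1, 0, 2)
w2 = Sw1 = (5·1 + 0·0 + 1·2; 0·1 + 4·0 + 0·2; 1·1 + 0·0 + 2·2) = (7, 0, 5)
Sw2 = (40, 0, 17)
w2·Sw2 = 7·40 + 0·0 + 5·17 = 365; w2·w2 = 7·7 + 0·0 + 5·5 = 74
λ ≈ 365/74 = 4.932

4.932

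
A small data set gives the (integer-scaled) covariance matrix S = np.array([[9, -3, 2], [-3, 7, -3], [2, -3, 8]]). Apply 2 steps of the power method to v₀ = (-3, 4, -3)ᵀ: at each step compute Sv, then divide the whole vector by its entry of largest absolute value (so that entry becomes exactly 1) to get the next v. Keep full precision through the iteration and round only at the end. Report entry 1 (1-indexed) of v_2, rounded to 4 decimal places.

1.0000

Sv0 = (-45.00000, 46.00000, -42.00000); divide by 46.00000 → v1 = (-0.97826, 1.00000, -0.91304)
Sv1 = (-13.63043, 12.67391, -12.26087); divide by -13.63043 → v2 = (1.00000, -0.92982, 0.89952)
Requested entry of v2: -627/-627 = 1.0000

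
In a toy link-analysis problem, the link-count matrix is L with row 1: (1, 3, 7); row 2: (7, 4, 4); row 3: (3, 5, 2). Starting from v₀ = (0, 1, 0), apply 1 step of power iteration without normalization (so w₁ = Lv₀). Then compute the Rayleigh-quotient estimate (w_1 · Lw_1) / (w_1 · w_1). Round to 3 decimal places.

w1 = Lv₀ = (3, 4, 5)
Lw1 = (50, 57, 39)
w1·Lw1 = 3·50 + 4·57 + 5·39 = 573; w1·w1 = 3·3 + 4·4 + 5·5 = 50
λ ≈ 573/50 = 11.460

λ ≈ 11.460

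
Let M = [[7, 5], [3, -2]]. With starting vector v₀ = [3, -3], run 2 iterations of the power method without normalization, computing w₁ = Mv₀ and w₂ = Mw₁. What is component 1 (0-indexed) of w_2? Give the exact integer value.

w1 = Mv₀ = (6, 15)
w2 = Mw1 = (117, -12)
The requested component of w2 is -12.

-12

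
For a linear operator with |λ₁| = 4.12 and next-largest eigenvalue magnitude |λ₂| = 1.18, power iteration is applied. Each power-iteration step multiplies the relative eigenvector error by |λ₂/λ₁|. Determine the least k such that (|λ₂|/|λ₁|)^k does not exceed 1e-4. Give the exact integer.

|λ₂/λ₁| = 1.18/4.12 = 0.28641
Need k ≥ ln(1e-4) / ln(0.28641) = -9.2103 / -1.2503 ≈ 7.366
Smallest integer k satisfying the bound: 8

8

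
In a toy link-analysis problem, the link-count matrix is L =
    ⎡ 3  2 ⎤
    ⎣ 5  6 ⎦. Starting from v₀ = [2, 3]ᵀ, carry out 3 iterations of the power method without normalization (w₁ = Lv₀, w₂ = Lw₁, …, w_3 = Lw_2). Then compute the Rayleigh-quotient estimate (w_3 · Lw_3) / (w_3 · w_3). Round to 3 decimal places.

8.001

w1 = Lv₀ = (3·2 + 2·3; 5·2 + 6·3) = (12, 28)
w2 = Lw1 = (3·12 + 2·28; 5·12 + 6·28) = (92, 228)
w3 = Lw2 = (732, 1828)
Lw3 = (5852, 14628)
w3·Lw3 = 732·5852 + 1828·14628 = 31023648; w3·w3 = 732·732 + 1828·1828 = 3877408
λ ≈ 31023648/3877408 = 8.001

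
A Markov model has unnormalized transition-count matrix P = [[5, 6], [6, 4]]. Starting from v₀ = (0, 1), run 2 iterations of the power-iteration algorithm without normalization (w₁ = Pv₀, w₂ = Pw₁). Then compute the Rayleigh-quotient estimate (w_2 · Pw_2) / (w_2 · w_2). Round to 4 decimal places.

10.5146

w1 = Pv₀ = (5·0 + 6·1; 6·0 + 4·1) = (6, 4)
w2 = Pw1 = (5·6 + 6·4; 6·6 + 4·4) = (54, 52)
Pw2 = (582, 532)
w2·Pw2 = 54·582 + 52·532 = 59092; w2·w2 = 54·54 + 52·52 = 5620
λ ≈ 59092/5620 = 10.5146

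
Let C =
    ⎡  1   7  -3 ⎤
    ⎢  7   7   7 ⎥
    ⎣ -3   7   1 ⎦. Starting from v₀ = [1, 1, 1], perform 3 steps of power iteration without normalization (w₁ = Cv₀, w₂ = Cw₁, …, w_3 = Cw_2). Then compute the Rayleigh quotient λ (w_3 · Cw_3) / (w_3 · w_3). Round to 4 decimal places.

w1 = Cv₀ = (5, 21, 5)
w2 = Cw1 = (137, 217, 137)
w3 = Cw2 = (1245, 3437, 1245)
Cw3 = (21569, 41489, 21569)
w3·Cw3 = 1245·21569 + 3437·41489 + 1245·21569 = 196304503; w3·w3 = 1245·1245 + 3437·3437 + 1245·1245 = 14913019
λ ≈ 196304503/14913019 = 13.1633

13.1633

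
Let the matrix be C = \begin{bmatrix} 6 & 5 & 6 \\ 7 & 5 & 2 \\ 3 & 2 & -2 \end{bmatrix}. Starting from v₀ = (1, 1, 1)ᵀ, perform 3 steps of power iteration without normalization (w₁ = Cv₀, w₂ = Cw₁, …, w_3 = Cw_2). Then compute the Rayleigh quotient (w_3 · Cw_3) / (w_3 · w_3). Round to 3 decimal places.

12.860

w1 = Cv₀ = (17, 14, 3)
w2 = Cw1 = (190, 195, 73)
w3 = Cw2 = (2553, 2451, 814)
Cw3 = (32457, 31754, 10933)
w3·Cw3 = 2553·32457 + 2451·31754 + 814·10933 = 169591237; w3·w3 = 2553·2553 + 2451·2451 + 814·814 = 13187806
λ ≈ 169591237/13187806 = 12.860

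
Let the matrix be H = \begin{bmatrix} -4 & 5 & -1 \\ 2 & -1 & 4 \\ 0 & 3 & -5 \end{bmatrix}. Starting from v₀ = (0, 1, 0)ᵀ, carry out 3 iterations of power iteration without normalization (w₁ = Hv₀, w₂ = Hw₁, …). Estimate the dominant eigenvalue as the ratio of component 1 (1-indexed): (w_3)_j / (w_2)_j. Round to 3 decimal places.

w1 = Hv₀ = ((-4)·0 + 5·1 + (-1)·0; 2·0 + (-1)·1 + 4·0; 0·0 + 3·1 + (-5)·0) = (5, -1, 3)
w2 = Hw1 = ((-4)·5 + 5·(-1) + (-1)·3; 2·5 + (-1)·(-1) + 4·3; 0·5 + 3·(-1) + (-5)·3) = (-28, 23, -18)
w3 = Hw2 = (245, -151, 159)
Ratio at component: 245 / -28 = -8.750

-8.750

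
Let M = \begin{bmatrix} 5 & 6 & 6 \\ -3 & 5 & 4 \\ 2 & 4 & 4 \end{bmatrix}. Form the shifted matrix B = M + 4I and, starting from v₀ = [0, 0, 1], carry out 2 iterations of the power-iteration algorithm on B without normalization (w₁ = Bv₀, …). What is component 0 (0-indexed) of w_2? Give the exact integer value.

B = M + 4I has rows (9, 6, 6); (-3, 9, 4); (2, 4, 8)
w1 = Bv₀ = (6, 4, 8)
w2 = Bw1 = (126, 50, 92)
Requested component of w2: 126

126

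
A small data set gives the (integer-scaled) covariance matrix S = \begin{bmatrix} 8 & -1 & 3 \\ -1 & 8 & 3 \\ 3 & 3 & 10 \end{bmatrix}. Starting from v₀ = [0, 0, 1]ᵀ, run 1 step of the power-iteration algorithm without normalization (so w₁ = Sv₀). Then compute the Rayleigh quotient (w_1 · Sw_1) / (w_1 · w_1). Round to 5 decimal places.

λ ≈ 12.59322

w1 = Sv₀ = (8·0 + (-1)·0 + 3·1; (-1)·0 + 8·0 + 3·1; 3·0 + 3·0 + 10·1) = (3, 3, 10)
Sw1 = (51, 51, 118)
w1·Sw1 = 3·51 + 3·51 + 10·118 = 1486; w1·w1 = 3·3 + 3·3 + 10·10 = 118
λ ≈ 1486/118 = 12.59322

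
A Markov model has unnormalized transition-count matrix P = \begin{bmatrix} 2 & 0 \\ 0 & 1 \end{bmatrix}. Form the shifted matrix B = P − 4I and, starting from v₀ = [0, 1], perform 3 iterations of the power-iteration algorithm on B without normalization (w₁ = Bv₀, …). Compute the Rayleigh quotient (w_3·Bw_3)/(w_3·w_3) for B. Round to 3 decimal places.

B = P − 4I has rows (-2, 0); (0, -3)
w1 = Bv₀ = ((-2)·0 + 0·1; 0·0 + (-3)·1) = (0, -3)
w2 = Bw1 = ((-2)·0 + 0·(-3); 0·0 + (-3)·(-3)) = (0, 9)
w3 = Bw2 = (0, -27)
Bw3 = (0, 81)
w3·Bw3 = -2187; w3·w3 = 729; μ ≈ -2187/729 = -3.000

μ ≈ -3.000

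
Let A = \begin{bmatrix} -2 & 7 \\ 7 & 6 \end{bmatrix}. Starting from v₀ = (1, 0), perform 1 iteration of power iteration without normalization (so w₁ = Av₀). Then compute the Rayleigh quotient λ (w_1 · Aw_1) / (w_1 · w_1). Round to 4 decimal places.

w1 = Av₀ = (-2, 7)
Aw1 = (53, 28)
w1·Aw1 = (-2)·53 + 7·28 = 90; w1·w1 = (-2)·(-2) + 7·7 = 53
λ ≈ 90/53 = 1.6981

1.6981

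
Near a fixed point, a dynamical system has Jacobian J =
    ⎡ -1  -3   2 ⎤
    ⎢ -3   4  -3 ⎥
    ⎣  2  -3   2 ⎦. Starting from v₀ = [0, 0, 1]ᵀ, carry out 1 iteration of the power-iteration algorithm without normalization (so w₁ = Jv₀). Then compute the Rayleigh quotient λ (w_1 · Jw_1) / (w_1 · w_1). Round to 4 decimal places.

w1 = Jv₀ = ((-1)·0 + (-3)·0 + 2·1; (-3)·0 + 4·0 + (-3)·1; 2·0 + (-3)·0 + 2·1) = (2, -3, 2)
Jw1 = (11, -24, 17)
w1·Jw1 = 2·11 + (-3)·(-24) + 2·17 = 128; w1·w1 = 2·2 + (-3)·(-3) + 2·2 = 17
λ ≈ 128/17 = 7.5294

λ ≈ 7.5294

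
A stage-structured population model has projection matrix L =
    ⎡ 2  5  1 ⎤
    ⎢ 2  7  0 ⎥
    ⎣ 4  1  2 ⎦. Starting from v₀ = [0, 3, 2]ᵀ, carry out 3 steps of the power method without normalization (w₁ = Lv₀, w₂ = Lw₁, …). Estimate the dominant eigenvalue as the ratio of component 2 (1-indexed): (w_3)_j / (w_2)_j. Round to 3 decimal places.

8.613

w1 = Lv₀ = (17, 21, 7)
w2 = Lw1 = (146, 181, 103)
w3 = Lw2 = (1300, 1559, 971)
Ratio at component: 1559 / 181 = 8.613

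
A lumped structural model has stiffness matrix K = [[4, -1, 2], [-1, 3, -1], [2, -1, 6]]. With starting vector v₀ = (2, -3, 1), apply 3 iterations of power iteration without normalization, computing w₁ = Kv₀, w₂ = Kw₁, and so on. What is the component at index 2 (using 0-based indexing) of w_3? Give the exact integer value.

938

w1 = Kv₀ = (13, -12, 13)
w2 = Kw1 = (90, -62, 116)
w3 = Kw2 = (654, -392, 938)
The requested component of w3 is 938.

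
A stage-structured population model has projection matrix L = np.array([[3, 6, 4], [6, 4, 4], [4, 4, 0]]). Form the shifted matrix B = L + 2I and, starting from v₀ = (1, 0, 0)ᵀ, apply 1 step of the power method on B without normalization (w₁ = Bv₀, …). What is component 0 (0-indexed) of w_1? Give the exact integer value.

5

B = L + 2I has rows (5, 6, 4); (6, 6, 4); (4, 4, 2)
w1 = Bv₀ = (5·1 + 6·0 + 4·0; 6·1 + 6·0 + 4·0; 4·1 + 4·0 + 2·0) = (5, 6, 4)
Requested component of w1: 5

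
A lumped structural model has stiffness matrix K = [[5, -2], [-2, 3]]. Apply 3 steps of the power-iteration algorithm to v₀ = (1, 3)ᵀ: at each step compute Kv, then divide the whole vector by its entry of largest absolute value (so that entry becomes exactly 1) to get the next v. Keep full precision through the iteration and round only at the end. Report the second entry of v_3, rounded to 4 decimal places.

-0.7589

Kv0 = (-1.00000, 7.00000); divide by 7.00000 → v1 = (-0.14286, 1.00000)
Kv1 = (-2.71429, 3.28571); divide by 3.28571 → v2 = (-0.82609, 1.00000)
Kv2 = (-6.13043, 4.65217); divide by -6.13043 → v3 = (1.00000, -0.75887)
Requested entry of v3: 107/-141 = -0.7589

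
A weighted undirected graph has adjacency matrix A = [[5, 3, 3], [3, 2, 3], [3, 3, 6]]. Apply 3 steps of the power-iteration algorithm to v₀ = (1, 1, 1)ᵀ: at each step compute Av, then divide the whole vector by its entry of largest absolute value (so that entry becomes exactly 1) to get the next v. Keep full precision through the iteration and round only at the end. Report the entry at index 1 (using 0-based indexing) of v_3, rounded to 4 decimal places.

Av0 = (11.00000, 8.00000, 12.00000); divide by 12.00000 → v1 = (0.91667, 0.66667, 1.00000)
Av1 = (9.58333, 7.08333, 10.75000); divide by 10.75000 → v2 = (0.89147, 0.65891, 1.00000)
Av2 = (9.43411, 6.99225, 10.65116); divide by 10.65116 → v3 = (0.88574, 0.65648, 1.00000)
Requested entry of v3: 902/1374 = 0.6565

0.6565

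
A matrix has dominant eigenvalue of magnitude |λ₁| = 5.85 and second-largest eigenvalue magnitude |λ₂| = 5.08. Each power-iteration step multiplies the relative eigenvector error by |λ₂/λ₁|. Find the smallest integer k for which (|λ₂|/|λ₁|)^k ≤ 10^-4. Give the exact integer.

66

|λ₂/λ₁| = 5.08/5.85 = 0.86838
Need k ≥ ln(10^-4) / ln(0.86838) = -9.2103 / -0.1411 ≈ 65.261
Smallest integer k satisfying the bound: 66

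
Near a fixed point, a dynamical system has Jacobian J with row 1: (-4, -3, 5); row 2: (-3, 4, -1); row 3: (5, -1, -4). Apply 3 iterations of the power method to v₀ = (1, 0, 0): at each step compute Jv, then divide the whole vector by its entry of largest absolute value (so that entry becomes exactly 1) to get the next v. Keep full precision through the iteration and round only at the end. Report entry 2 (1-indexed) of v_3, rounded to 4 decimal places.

Jv0 = (-4.00000, -3.00000, 5.00000); divide by 5.00000 → v1 = (-0.80000, -0.60000, 1.00000)
Jv1 = (10.00000, -1.00000, -7.40000); divide by 10.00000 → v2 = (1.00000, -0.10000, -0.74000)
Jv2 = (-7.40000, -2.66000, 8.06000); divide by 8.06000 → v3 = (-0.91811, -0.33002, 1.00000)
Requested entry of v3: -133/403 = -0.3300

-0.3300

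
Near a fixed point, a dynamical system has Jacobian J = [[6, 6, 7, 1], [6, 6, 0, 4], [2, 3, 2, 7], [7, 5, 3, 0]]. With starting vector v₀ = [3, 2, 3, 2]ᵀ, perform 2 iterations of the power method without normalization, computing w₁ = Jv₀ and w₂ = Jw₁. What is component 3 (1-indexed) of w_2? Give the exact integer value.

564

w1 = Jv₀ = (6·3 + 6·2 + 7·3 + 1·2; 6·3 + 6·2 + 0·3 + 4·2; 2·3 + 3·2 + 2·3 + 7·2; 7·3 + 5·2 + 3·3 + 0·2) = (53, 38, 32, 40)
w2 = Jw1 = (6·53 + 6·38 + 7·32 + 1·40; 6·53 + 6·38 + 0·32 + 4·40; 2·53 + 3·38 + 2·32 + 7·40; 7·53 + 5·38 + 3·32 + 0·40) = (810, 706, 564, 657)
The requested component of w2 is 564.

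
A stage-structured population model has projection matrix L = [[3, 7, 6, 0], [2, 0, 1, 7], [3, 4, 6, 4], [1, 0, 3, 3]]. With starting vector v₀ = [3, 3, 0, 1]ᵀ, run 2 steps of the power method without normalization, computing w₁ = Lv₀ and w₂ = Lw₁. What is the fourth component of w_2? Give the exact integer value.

w1 = Lv₀ = (3·3 + 7·3 + 6·0 + 0·1; 2·3 + 0·3 + 1·0 + 7·1; 3·3 + 4·3 + 6·0 + 4·1; 1·3 + 0·3 + 3·0 + 3·1) = (30, 13, 25, 6)
w2 = Lw1 = (3·30 + 7·13 + 6·25 + 0·6; 2·30 + 0·13 + 1·25 + 7·6; 3·30 + 4·13 + 6·25 + 4·6; 1·30 + 0·13 + 3·25 + 3·6) = (331, 127, 316, 123)
The requested component of w2 is 123.

123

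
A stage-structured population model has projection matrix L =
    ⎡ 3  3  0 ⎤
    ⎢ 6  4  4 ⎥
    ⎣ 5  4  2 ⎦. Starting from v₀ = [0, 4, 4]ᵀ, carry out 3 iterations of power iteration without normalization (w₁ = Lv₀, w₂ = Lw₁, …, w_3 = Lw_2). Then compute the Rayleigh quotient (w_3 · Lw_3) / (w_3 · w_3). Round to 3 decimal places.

w1 = Lv₀ = (3·0 + 3·4 + 0·4; 6·0 + 4·4 + 4·4; 5·0 + 4·4 + 2·4) = (12, 32, 24)
w2 = Lw1 = (3·12 + 3·32 + 0·24; 6·12 + 4·32 + 4·24; 5·12 + 4·32 + 2·24) = (132, 296, 236)
w3 = Lw2 = (1284, 2920, 2316)
Lw3 = (12612, 28648, 22732)
w3·Lw3 = 1284·12612 + 2920·28648 + 2316·22732 = 152493280; w3·w3 = 1284·1284 + 2920·2920 + 2316·2316 = 15538912
λ ≈ 152493280/15538912 = 9.814

9.814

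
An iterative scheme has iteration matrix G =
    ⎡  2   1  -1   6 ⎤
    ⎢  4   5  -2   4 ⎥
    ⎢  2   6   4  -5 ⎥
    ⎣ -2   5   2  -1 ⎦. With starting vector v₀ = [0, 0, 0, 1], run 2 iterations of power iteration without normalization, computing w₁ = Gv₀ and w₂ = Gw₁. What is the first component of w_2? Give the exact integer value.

w1 = Gv₀ = (2·0 + 1·0 + (-1)·0 + 6·1; 4·0 + 5·0 + (-2)·0 + 4·1; 2·0 + 6·0 + 4·0 + (-5)·1; (-2)·0 + 5·0 + 2·0 + (-1)·1) = (6, 4, -5, -1)
w2 = Gw1 = (2·6 + 1·4 + (-1)·(-5) + 6·(-1); 4·6 + 5·4 + (-2)·(-5) + 4·(-1); 2·6 + 6·4 + 4·(-5) + (-5)·(-1); (-2)·6 + 5·4 + 2·(-5) + (-1)·(-1)) = (15, 50, 21, -1)
The requested component of w2 is 15.

15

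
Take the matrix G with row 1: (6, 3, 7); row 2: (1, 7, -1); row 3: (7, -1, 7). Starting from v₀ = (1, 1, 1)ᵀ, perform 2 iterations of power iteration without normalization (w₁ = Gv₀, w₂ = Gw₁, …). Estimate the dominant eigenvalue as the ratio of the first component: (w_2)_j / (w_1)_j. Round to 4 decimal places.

w1 = Gv₀ = (6·1 + 3·1 + 7·1; 1·1 + 7·1 + (-1)·1; 7·1 + (-1)·1 + 7·1) = (16, 7, 13)
w2 = Gw1 = (6·16 + 3·7 + 7·13; 1·16 + 7·7 + (-1)·13; 7·16 + (-1)·7 + 7·13) = (208, 52, 196)
Ratio at component: 208 / 16 = 13.0000

13.0000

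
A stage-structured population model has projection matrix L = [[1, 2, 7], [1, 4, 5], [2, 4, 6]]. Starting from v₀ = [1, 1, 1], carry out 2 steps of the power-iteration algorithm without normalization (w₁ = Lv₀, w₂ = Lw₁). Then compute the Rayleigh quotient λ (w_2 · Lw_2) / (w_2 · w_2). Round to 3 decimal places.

w1 = Lv₀ = (1·1 + 2·1 + 7·1; 1·1 + 4·1 + 5·1; 2·1 + 4·1 + 6·1) = (10, 10, 12)
w2 = Lw1 = (1·10 + 2·10 + 7·12; 1·10 + 4·10 + 5·12; 2·10 + 4·10 + 6·12) = (114, 110, 132)
Lw2 = (1258, 1214, 1460)
w2·Lw2 = 114·1258 + 110·1214 + 132·1460 = 469672; w2·w2 = 114·114 + 110·110 + 132·132 = 42520
λ ≈ 469672/42520 = 11.046

11.046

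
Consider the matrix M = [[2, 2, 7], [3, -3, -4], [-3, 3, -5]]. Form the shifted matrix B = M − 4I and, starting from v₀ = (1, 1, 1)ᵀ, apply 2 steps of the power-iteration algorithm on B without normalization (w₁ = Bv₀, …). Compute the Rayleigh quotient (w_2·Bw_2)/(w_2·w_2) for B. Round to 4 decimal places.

B = M − 4I has rows (-2, 2, 7); (3, -7, -4); (-3, 3, -9)
w1 = Bv₀ = ((-2)·1 + 2·1 + 7·1; 3·1 + (-7)·1 + (-4)·1; (-3)·1 + 3·1 + (-9)·1) = (7, -8, -9)
w2 = Bw1 = ((-2)·7 + 2·(-8) + 7·(-9); 3·7 + (-7)·(-8) + (-4)·(-9); (-3)·7 + 3·(-8) + (-9)·(-9)) = (-93, 113, 36)
Bw2 = (664, -1214, 294)
w2·Bw2 = -188350; w2·w2 = 22714; μ ≈ -188350/22714 = -8.2922

-8.2922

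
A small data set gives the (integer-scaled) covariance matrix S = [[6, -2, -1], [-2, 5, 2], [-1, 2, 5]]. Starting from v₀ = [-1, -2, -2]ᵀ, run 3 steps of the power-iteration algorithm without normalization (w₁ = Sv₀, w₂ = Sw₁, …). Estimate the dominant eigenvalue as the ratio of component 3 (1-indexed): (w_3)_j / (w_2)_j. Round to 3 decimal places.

w1 = Sv₀ = (6·(-1) + (-2)·(-2) + (-1)·(-2); (-2)·(-1) + 5·(-2) + 2·(-2); (-1)·(-1) + 2·(-2) + 5·(-2)) = (0, -12, -13)
w2 = Sw1 = (6·0 + (-2)·(-12) + (-1)·(-13); (-2)·0 + 5·(-12) + 2·(-13); (-1)·0 + 2·(-12) + 5·(-13)) = (37, -86, -89)
w3 = Sw2 = (483, -682, -654)
Ratio at component: -654 / -89 = 7.348

7.348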